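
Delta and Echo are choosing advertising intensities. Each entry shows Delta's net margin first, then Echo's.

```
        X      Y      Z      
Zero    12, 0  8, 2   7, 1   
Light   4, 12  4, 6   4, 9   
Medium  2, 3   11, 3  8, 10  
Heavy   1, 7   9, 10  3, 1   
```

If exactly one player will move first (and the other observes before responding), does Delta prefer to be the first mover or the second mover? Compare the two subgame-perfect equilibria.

If Delta leads: Echo's best replies are Zero→Y, Light→X, Medium→Z, Heavy→Y; Delta's induced payoffs 8, 4, 8, 9; outcome (Heavy, Y), payoffs (9, 10).
If Echo leads: Delta's best replies are X→Zero, Y→Medium, Z→Medium; Echo's induced payoffs 0, 3, 10; outcome (Medium, Z), payoffs (8, 10).
Delta gets 9 moving first and 8 moving second, so Delta prefers to move first.

first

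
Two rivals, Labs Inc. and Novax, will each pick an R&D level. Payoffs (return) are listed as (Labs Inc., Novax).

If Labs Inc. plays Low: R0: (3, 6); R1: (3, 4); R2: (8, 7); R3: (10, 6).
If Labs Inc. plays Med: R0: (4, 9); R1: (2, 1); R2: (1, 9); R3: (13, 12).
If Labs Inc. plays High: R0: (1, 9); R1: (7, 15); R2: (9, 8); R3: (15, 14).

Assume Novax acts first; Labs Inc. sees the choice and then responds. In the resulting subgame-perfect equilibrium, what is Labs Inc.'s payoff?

7

Work backward from Labs Inc.'s decision.
- R0 → Labs Inc. plays Med (best of 3, 4, 1); Novax gets 9.
- R1 → Labs Inc. plays High (best of 3, 2, 7); Novax gets 15.
- R2 → Labs Inc. plays High (best of 8, 1, 9); Novax gets 8.
- R3 → Labs Inc. plays High (best of 10, 13, 15); Novax gets 14.
Among 9, 15, 8, 14, the best is 15 at R1. Subgame-perfect outcome: (High, R1) with payoffs (7, 15).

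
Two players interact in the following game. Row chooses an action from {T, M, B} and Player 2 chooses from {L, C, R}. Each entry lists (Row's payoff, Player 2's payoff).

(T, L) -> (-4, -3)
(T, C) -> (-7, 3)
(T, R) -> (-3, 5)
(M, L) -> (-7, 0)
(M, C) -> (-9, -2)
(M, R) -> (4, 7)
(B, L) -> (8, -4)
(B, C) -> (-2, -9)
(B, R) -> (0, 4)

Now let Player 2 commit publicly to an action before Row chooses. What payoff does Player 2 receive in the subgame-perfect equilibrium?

7

Backward induction with Player 2 moving first.
- L: Row compares -4, -7, 8 and picks B; Player 2 would get -4.
- C: Row compares -7, -9, -2 and picks B; Player 2 would get -9.
- R: Row compares -3, 4, 0 and picks M; Player 2 would get 7.
Player 2's induced payoffs are -4, -9, 7, so Player 2 commits to R. Subgame-perfect outcome: (M, R) with payoffs (4, 7).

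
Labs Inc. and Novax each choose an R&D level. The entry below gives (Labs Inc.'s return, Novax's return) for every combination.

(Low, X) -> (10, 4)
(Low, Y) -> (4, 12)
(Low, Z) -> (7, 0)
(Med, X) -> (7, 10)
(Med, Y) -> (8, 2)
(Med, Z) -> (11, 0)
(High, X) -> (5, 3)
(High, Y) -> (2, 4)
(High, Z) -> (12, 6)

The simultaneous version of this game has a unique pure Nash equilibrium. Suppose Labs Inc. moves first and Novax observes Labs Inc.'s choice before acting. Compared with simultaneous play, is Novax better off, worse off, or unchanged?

Work backward from Novax's decision.
- Low: Novax compares 4, 12, 0 and picks Y; Labs Inc. would get 4.
- Med: Novax compares 10, 2, 0 and picks X; Labs Inc. would get 7.
- High: Novax compares 3, 4, 6 and picks Z; Labs Inc. would get 12.
Maximizing over 4, 7, 12, Labs Inc. chooses High. Subgame-perfect outcome: (High, Z) with payoffs (12, 6).
Now find the simultaneous Nash equilibrium.
Labs Inc.'s best replies: X→Low; Y→Med; Z→High.
Novax's best replies: Low→Y; Med→X; High→Z.
Only (High, Z) has each player best-responding; Nash payoffs (12, 6).
Novax earns 6 sequentially versus 6 at the Nash outcome: unchanged.

unchanged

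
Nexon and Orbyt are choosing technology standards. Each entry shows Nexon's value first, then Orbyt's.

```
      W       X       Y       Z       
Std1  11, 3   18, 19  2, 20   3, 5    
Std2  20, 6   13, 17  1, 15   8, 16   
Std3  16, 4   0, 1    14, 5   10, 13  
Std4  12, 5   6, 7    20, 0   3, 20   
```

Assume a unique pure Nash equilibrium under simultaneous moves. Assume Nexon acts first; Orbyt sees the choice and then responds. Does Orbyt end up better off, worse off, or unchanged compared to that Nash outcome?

Orbyt best-responds to each possible Nexon move:
- Std1 → Orbyt plays Y (best of 3, 19, 20, 5); Nexon gets 2.
- Std2 → Orbyt plays X (best of 6, 17, 15, 16); Nexon gets 13.
- Std3 → Orbyt plays Z (best of 4, 1, 5, 13); Nexon gets 10.
- Std4 → Orbyt plays Z (best of 5, 7, 0, 20); Nexon gets 3.
Nexon's induced payoffs are 2, 13, 10, 3, so Nexon commits to Std2. Subgame-perfect outcome: (Std2, X) with payoffs (13, 17).
Under simultaneous play:
Nexon's best replies: W→Std2; X→Std1; Y→Std4; Z→Std3.
Orbyt's best replies: Std1→Y; Std2→X; Std3→Z; Std4→Z.
The unique mutual best reply is (Std3, Z), giving (10, 13).
Orbyt earns 17 sequentially versus 13 at the Nash outcome: better off.

better off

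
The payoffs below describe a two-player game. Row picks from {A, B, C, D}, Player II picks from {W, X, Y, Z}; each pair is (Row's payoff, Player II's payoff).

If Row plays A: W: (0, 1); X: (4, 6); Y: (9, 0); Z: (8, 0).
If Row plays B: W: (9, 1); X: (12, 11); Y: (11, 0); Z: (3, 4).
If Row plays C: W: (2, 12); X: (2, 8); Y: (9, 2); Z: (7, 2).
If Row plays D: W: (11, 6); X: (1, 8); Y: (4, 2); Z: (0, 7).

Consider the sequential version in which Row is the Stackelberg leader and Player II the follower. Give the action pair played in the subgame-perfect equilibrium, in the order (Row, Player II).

Backward induction with Row moving first.
- A → Player II plays X (best of 1, 6, 0, 0); Row gets 4.
- B → Player II plays X (best of 1, 11, 0, 4); Row gets 12.
- C → Player II plays W (best of 12, 8, 2, 2); Row gets 2.
- D → Player II plays X (best of 6, 8, 2, 7); Row gets 1.
Row's induced payoffs are 4, 12, 2, 1, so Row commits to B. Subgame-perfect outcome: (B, X) with payoffs (12, 11).

(B, X)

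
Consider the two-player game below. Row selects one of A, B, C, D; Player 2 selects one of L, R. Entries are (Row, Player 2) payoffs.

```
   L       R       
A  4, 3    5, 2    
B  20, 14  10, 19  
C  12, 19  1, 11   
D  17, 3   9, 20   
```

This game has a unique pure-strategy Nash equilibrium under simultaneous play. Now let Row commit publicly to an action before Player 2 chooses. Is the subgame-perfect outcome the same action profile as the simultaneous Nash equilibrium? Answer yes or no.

no

Backward induction with Row moving first.
- A → Player 2 plays L (best of 3, 2); Row gets 4.
- B → Player 2 plays R (best of 14, 19); Row gets 10.
- C → Player 2 plays L (best of 19, 11); Row gets 12.
- D → Player 2 plays R (best of 3, 20); Row gets 9.
Row's induced payoffs are 4, 10, 12, 9, so Row commits to C. Subgame-perfect outcome: (C, L) with payoffs (12, 19).
For the simultaneous game, intersect best replies.
Row's best replies: L→B; R→B.
Player 2's best replies: A→L; B→R; C→L; D→R.
Only (B, R) has each player best-responding; Nash payoffs (10, 19).
Sequential outcome (C, L) differs from the Nash profile (B, R).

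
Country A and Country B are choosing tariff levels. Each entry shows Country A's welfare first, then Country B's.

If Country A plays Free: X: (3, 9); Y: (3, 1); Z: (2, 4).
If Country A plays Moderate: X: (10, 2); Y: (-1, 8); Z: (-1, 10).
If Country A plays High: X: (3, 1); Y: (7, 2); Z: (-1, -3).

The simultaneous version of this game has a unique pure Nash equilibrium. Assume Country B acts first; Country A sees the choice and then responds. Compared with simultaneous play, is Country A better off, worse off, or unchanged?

Country A best-responds to each possible Country B move:
- X → Country A plays Moderate (best of 3, 10, 3); Country B gets 2.
- Y → Country A plays High (best of 3, -1, 7); Country B gets 2.
- Z → Country A plays Free (best of 2, -1, -1); Country B gets 4.
Maximizing over 2, 2, 4, Country B chooses Z. Subgame-perfect outcome: (Free, Z) with payoffs (2, 4).
Now find the simultaneous Nash equilibrium.
Country A's best replies: X→Moderate; Y→High; Z→Free.
Country B's best replies: Free→X; Moderate→Z; High→Y.
The unique mutual best reply is (High, Y), giving (7, 2).
Country A earns 2 sequentially versus 7 at the Nash outcome: worse off.

worse off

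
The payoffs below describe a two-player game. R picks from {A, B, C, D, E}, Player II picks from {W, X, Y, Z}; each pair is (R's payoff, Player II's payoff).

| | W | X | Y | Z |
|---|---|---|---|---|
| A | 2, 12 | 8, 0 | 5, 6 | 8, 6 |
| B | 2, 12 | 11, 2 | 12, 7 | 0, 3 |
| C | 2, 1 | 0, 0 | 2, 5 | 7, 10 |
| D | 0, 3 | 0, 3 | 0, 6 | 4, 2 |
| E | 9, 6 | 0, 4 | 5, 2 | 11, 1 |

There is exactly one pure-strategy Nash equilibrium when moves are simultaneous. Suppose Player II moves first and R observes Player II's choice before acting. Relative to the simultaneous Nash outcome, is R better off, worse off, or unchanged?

R best-responds to each possible Player II move:
- W: BR = E, leader payoff 6.
- X: BR = B, leader payoff 2.
- Y: BR = B, leader payoff 7.
- Z: BR = E, leader payoff 1.
Among 6, 2, 7, 1, the best is 7 at Y. Subgame-perfect outcome: (B, Y) with payoffs (12, 7).
Now find the simultaneous Nash equilibrium.
R's best replies: W→E; X→B; Y→B; Z→E.
Player II's best replies: A→W; B→W; C→Z; D→Y; E→W.
Only (E, W) has each player best-responding; Nash payoffs (9, 6).
R earns 12 sequentially versus 9 at the Nash outcome: better off.

better off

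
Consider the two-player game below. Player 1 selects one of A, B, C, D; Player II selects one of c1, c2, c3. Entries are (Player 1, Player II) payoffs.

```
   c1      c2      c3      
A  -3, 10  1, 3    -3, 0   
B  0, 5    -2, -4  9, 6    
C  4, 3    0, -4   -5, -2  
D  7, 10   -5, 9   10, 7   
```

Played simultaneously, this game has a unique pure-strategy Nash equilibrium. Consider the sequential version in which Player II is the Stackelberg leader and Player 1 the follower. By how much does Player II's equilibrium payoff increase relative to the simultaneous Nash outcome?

Backward induction with Player II moving first.
- c1 → Player 1 plays D (best of -3, 0, 4, 7); Player II gets 10.
- c2 → Player 1 plays A (best of 1, -2, 0, -5); Player II gets 3.
- c3 → Player 1 plays D (best of -3, 9, -5, 10); Player II gets 7.
Maximizing over 10, 3, 7, Player II chooses c1. Subgame-perfect outcome: (D, c1) with payoffs (7, 10).
For the simultaneous game, intersect best replies.
Player 1's best replies: c1→D; c2→A; c3→D.
Player II's best replies: A→c1; B→c3; C→c1; D→c1.
The unique mutual best reply is (D, c1), giving (7, 10).
Player II's commitment gain: 10 − 10 = 0.

0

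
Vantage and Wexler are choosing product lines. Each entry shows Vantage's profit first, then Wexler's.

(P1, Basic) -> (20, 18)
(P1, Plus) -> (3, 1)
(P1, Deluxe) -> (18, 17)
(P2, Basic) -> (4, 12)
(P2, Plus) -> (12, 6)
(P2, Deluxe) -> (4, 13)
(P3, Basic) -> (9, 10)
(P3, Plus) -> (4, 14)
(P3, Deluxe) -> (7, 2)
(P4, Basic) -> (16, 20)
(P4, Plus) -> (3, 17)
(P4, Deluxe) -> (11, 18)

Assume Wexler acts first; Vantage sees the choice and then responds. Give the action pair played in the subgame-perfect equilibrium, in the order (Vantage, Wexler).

(P1, Basic)

Vantage best-responds to each possible Wexler move:
- Basic: BR = P1, leader payoff 18.
- Plus: BR = P2, leader payoff 6.
- Deluxe: BR = P1, leader payoff 17.
Maximizing over 18, 6, 17, Wexler chooses Basic. Subgame-perfect outcome: (P1, Basic) with payoffs (20, 18).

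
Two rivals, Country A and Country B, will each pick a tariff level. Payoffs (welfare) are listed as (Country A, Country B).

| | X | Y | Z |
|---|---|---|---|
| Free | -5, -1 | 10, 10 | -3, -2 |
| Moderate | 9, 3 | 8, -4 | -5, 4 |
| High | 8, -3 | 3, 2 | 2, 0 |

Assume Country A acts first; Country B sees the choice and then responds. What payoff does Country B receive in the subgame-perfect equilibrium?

10

Solve by backward induction (Country A leads).
- Free → Country B plays Y (best of -1, 10, -2); Country A gets 10.
- Moderate → Country B plays Z (best of 3, -4, 4); Country A gets -5.
- High → Country B plays Y (best of -3, 2, 0); Country A gets 3.
Among 10, -5, 3, the best is 10 at Free. Subgame-perfect outcome: (Free, Y) with payoffs (10, 10).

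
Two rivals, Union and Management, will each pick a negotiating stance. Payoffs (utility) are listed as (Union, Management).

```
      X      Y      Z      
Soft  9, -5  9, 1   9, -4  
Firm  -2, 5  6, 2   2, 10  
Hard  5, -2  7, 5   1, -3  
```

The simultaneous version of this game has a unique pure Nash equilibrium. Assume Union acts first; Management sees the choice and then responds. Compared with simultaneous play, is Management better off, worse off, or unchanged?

unchanged

Solve by backward induction (Union leads).
- Soft: BR = Y, leader payoff 9.
- Firm: BR = Z, leader payoff 2.
- Hard: BR = Y, leader payoff 7.
Maximizing over 9, 2, 7, Union chooses Soft. Subgame-perfect outcome: (Soft, Y) with payoffs (9, 1).
Under simultaneous play:
Union's best replies: X→Soft; Y→Soft; Z→Soft.
Management's best replies: Soft→Y; Firm→Z; Hard→Y.
Only (Soft, Y) has each player best-responding; Nash payoffs (9, 1).
Management earns 1 sequentially versus 1 at the Nash outcome: unchanged.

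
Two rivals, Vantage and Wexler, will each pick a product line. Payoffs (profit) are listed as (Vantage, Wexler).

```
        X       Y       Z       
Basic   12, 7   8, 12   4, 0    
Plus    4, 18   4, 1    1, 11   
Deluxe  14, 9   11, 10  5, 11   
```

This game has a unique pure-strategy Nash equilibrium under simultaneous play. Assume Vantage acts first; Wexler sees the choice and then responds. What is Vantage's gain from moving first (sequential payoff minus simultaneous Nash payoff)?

Work backward from Wexler's decision.
- Basic → Wexler plays Y (best of 7, 12, 0); Vantage gets 8.
- Plus → Wexler plays X (best of 18, 1, 11); Vantage gets 4.
- Deluxe → Wexler plays Z (best of 9, 10, 11); Vantage gets 5.
Maximizing over 8, 4, 5, Vantage chooses Basic. Subgame-perfect outcome: (Basic, Y) with payoffs (8, 12).
For the simultaneous game, intersect best replies.
Vantage's best replies: X→Deluxe; Y→Deluxe; Z→Deluxe.
Wexler's best replies: Basic→Y; Plus→X; Deluxe→Z.
The unique mutual best reply is (Deluxe, Z), giving (5, 11).
Vantage's commitment gain: 8 − 5 = 3.

3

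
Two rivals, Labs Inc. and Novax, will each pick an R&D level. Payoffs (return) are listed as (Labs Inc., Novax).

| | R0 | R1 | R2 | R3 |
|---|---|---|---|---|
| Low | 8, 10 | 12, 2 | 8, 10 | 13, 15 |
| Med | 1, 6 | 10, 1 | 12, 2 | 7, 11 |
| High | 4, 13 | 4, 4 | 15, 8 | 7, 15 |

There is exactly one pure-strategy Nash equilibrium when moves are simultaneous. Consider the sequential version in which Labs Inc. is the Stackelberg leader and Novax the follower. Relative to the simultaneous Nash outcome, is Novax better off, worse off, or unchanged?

Backward induction with Labs Inc. moving first.
- Low: Novax compares 10, 2, 10, 15 and picks R3; Labs Inc. would get 13.
- Med: Novax compares 6, 1, 2, 11 and picks R3; Labs Inc. would get 7.
- High: Novax compares 13, 4, 8, 15 and picks R3; Labs Inc. would get 7.
Maximizing over 13, 7, 7, Labs Inc. chooses Low. Subgame-perfect outcome: (Low, R3) with payoffs (13, 15).
Under simultaneous play:
Labs Inc.'s best replies: R0→Low; R1→Low; R2→High; R3→Low.
Novax's best replies: Low→R3; Med→R3; High→R3.
The unique mutual best reply is (Low, R3), giving (13, 15).
Novax earns 15 sequentially versus 15 at the Nash outcome: unchanged.

unchanged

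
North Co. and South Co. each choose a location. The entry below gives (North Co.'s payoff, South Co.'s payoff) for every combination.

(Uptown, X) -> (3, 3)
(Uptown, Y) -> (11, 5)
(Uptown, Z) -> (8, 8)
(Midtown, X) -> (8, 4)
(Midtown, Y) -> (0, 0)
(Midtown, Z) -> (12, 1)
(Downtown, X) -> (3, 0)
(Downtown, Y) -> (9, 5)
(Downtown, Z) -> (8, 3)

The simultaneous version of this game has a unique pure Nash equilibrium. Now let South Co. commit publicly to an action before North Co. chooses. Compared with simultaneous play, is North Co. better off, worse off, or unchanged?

Backward induction with South Co. moving first.
- X: North Co. compares 3, 8, 3 and picks Midtown; South Co. would get 4.
- Y: North Co. compares 11, 0, 9 and picks Uptown; South Co. would get 5.
- Z: North Co. compares 8, 12, 8 and picks Midtown; South Co. would get 1.
Maximizing over 4, 5, 1, South Co. chooses Y. Subgame-perfect outcome: (Uptown, Y) with payoffs (11, 5).
Now find the simultaneous Nash equilibrium.
North Co.'s best replies: X→Midtown; Y→Uptown; Z→Midtown.
South Co.'s best replies: Uptown→Z; Midtown→X; Downtown→Y.
The unique mutual best reply is (Midtown, X), giving (8, 4).
North Co. earns 11 sequentially versus 8 at the Nash outcome: better off.

better off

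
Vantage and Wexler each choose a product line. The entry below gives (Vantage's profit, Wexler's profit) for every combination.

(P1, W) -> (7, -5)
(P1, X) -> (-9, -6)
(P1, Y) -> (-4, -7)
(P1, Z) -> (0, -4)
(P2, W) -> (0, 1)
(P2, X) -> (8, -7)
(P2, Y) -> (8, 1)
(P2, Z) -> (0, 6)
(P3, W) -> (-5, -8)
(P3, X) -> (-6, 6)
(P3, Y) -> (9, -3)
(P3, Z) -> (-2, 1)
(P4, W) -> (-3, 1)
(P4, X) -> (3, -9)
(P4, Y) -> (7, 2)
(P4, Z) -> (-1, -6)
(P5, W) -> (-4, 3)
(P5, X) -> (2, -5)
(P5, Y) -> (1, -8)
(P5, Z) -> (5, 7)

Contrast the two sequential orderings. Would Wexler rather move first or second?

first

If Vantage leads: Wexler's best replies are P1→Z, P2→Z, P3→X, P4→Y, P5→Z; Vantage's induced payoffs 0, 0, -6, 7, 5; outcome (P4, Y), payoffs (7, 2).
If Wexler leads: Vantage's best replies are W→P1, X→P2, Y→P3, Z→P5; Wexler's induced payoffs -5, -7, -3, 7; outcome (P5, Z), payoffs (5, 7).
Wexler gets 7 moving first and 2 moving second, so Wexler prefers to move first.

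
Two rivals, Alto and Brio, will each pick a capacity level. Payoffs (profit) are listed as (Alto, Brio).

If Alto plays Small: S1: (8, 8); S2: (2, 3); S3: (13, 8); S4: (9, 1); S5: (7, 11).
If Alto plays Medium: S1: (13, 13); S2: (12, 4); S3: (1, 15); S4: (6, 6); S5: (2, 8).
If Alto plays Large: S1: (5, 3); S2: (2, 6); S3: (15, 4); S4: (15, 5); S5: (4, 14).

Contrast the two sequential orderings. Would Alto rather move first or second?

second

If Alto leads: Brio's best replies are Small→S5, Medium→S3, Large→S5; Alto's induced payoffs 7, 1, 4; outcome (Small, S5), payoffs (7, 11).
If Brio leads: Alto's best replies are S1→Medium, S2→Medium, S3→Large, S4→Large, S5→Small; Brio's induced payoffs 13, 4, 4, 5, 11; outcome (Medium, S1), payoffs (13, 13).
Alto gets 7 moving first and 13 moving second, so Alto prefers to move second.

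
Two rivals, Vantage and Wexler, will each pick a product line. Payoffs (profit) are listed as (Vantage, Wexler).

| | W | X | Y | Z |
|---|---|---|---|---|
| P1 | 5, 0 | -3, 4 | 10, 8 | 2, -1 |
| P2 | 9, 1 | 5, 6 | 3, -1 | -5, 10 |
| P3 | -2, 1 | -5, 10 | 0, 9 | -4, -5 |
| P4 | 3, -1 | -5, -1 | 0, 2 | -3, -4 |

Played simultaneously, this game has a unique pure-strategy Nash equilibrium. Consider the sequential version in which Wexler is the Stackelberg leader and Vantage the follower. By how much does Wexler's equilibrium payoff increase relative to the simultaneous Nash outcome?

Vantage best-responds to each possible Wexler move:
- W → Vantage plays P2 (best of 5, 9, -2, 3); Wexler gets 1.
- X → Vantage plays P2 (best of -3, 5, -5, -5); Wexler gets 6.
- Y → Vantage plays P1 (best of 10, 3, 0, 0); Wexler gets 8.
- Z → Vantage plays P1 (best of 2, -5, -4, -3); Wexler gets -1.
Wexler's induced payoffs are 1, 6, 8, -1, so Wexler commits to Y. Subgame-perfect outcome: (P1, Y) with payoffs (10, 8).
Now find the simultaneous Nash equilibrium.
Vantage's best replies: W→P2; X→P2; Y→P1; Z→P1.
Wexler's best replies: P1→Y; P2→Z; P3→X; P4→Y.
The unique mutual best reply is (P1, Y), giving (10, 8).
Wexler's commitment gain: 8 − 8 = 0.

0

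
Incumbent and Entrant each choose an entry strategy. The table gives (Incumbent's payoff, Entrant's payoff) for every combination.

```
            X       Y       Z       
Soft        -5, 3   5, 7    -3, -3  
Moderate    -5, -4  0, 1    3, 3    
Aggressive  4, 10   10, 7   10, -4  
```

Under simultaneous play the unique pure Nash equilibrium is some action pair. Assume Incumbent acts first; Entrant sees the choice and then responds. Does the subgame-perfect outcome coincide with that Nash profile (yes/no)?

no

Solve by backward induction (Incumbent leads).
- Soft → Entrant plays Y (best of 3, 7, -3); Incumbent gets 5.
- Moderate → Entrant plays Z (best of -4, 1, 3); Incumbent gets 3.
- Aggressive → Entrant plays X (best of 10, 7, -4); Incumbent gets 4.
Incumbent's induced payoffs are 5, 3, 4, so Incumbent commits to Soft. Subgame-perfect outcome: (Soft, Y) with payoffs (5, 7).
For the simultaneous game, intersect best replies.
Incumbent's best replies: X→Aggressive; Y→Aggressive; Z→Aggressive.
Entrant's best replies: Soft→Y; Moderate→Z; Aggressive→X.
The unique mutual best reply is (Aggressive, X), giving (4, 10).
Sequential outcome (Soft, Y) differs from the Nash profile (Aggressive, X).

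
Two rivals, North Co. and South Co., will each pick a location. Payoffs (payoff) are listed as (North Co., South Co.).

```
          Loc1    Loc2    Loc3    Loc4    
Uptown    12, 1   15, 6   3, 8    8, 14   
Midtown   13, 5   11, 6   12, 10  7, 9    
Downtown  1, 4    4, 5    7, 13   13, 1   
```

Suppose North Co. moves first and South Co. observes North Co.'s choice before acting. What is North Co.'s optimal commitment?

Midtown

Work backward from South Co.'s decision.
- Uptown: South Co. compares 1, 6, 8, 14 and picks Loc4; North Co. would get 8.
- Midtown: South Co. compares 5, 6, 10, 9 and picks Loc3; North Co. would get 12.
- Downtown: South Co. compares 4, 5, 13, 1 and picks Loc3; North Co. would get 7.
North Co.'s induced payoffs are 8, 12, 7, so North Co. commits to Midtown. Subgame-perfect outcome: (Midtown, Loc3) with payoffs (12, 10).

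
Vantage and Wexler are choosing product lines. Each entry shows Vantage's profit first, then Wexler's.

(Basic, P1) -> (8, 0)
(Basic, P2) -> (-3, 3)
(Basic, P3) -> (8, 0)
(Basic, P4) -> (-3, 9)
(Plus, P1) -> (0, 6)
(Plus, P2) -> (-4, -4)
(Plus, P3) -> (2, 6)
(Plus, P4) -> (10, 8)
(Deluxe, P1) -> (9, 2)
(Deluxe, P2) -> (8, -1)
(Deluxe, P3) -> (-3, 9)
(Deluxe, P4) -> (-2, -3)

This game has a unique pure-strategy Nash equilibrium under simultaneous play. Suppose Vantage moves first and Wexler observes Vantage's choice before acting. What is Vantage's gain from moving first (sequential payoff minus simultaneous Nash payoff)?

Backward induction with Vantage moving first.
- Basic: BR = P4, leader payoff -3.
- Plus: BR = P4, leader payoff 10.
- Deluxe: BR = P3, leader payoff -3.
Vantage's induced payoffs are -3, 10, -3, so Vantage commits to Plus. Subgame-perfect outcome: (Plus, P4) with payoffs (10, 8).
Now find the simultaneous Nash equilibrium.
Vantage's best replies: P1→Deluxe; P2→Deluxe; P3→Basic; P4→Plus.
Wexler's best replies: Basic→P4; Plus→P4; Deluxe→P3.
The unique mutual best reply is (Plus, P4), giving (10, 8).
Vantage's commitment gain: 10 − 10 = 0.

0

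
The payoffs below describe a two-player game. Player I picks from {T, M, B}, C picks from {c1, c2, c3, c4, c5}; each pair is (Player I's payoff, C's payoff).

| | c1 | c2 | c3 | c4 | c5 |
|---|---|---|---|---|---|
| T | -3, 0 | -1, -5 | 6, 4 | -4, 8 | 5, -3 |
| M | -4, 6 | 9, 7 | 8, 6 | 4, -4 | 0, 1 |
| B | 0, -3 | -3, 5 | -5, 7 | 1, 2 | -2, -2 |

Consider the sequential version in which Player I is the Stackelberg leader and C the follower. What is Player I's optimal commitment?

Work backward from C's decision.
- T → C plays c4 (best of 0, -5, 4, 8, -3); Player I gets -4.
- M → C plays c2 (best of 6, 7, 6, -4, 1); Player I gets 9.
- B → C plays c3 (best of -3, 5, 7, 2, -2); Player I gets -5.
Maximizing over -4, 9, -5, Player I chooses M. Subgame-perfect outcome: (M, c2) with payoffs (9, 7).

M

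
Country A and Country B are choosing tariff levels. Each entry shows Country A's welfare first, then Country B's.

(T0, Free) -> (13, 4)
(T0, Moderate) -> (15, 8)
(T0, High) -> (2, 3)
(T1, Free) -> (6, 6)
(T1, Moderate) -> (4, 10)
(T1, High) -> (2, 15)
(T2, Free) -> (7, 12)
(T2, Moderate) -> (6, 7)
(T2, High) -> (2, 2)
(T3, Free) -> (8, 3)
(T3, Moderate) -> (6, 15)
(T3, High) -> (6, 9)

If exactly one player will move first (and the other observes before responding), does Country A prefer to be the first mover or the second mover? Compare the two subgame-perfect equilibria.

If Country A leads: Country B's best replies are T0→Moderate, T1→High, T2→Free, T3→Moderate; Country A's induced payoffs 15, 2, 7, 6; outcome (T0, Moderate), payoffs (15, 8).
If Country B leads: Country A's best replies are Free→T0, Moderate→T0, High→T3; Country B's induced payoffs 4, 8, 9; outcome (T3, High), payoffs (6, 9).
Country A gets 15 moving first and 6 moving second, so Country A prefers to move first.

first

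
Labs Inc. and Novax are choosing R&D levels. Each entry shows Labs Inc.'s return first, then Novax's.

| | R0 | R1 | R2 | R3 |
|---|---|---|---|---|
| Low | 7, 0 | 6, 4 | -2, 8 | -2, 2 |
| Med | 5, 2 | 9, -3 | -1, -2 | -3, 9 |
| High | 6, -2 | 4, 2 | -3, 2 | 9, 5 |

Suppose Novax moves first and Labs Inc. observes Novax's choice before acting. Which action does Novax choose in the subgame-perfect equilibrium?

R3

Labs Inc. best-responds to each possible Novax move:
- R0 → Labs Inc. plays Low (best of 7, 5, 6); Novax gets 0.
- R1 → Labs Inc. plays Med (best of 6, 9, 4); Novax gets -3.
- R2 → Labs Inc. plays Med (best of -2, -1, -3); Novax gets -2.
- R3 → Labs Inc. plays High (best of -2, -3, 9); Novax gets 5.
Among 0, -3, -2, 5, the best is 5 at R3. Subgame-perfect outcome: (High, R3) with payoffs (9, 5).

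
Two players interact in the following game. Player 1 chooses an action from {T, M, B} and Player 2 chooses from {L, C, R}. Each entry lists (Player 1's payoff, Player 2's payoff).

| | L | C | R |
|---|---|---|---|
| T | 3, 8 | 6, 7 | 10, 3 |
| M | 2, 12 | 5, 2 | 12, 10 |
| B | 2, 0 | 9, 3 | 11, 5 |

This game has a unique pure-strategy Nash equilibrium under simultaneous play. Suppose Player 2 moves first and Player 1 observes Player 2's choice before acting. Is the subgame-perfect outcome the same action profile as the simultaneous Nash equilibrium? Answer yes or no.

Work backward from Player 1's decision.
- L → Player 1 plays T (best of 3, 2, 2); Player 2 gets 8.
- C → Player 1 plays B (best of 6, 5, 9); Player 2 gets 3.
- R → Player 1 plays M (best of 10, 12, 11); Player 2 gets 10.
Player 2's induced payoffs are 8, 3, 10, so Player 2 commits to R. Subgame-perfect outcome: (M, R) with payoffs (12, 10).
Under simultaneous play:
Player 1's best replies: L→T; C→B; R→M.
Player 2's best replies: T→L; M→L; B→R.
Only (T, L) has each player best-responding; Nash payoffs (3, 8).
Sequential outcome (M, R) differs from the Nash profile (T, L).

no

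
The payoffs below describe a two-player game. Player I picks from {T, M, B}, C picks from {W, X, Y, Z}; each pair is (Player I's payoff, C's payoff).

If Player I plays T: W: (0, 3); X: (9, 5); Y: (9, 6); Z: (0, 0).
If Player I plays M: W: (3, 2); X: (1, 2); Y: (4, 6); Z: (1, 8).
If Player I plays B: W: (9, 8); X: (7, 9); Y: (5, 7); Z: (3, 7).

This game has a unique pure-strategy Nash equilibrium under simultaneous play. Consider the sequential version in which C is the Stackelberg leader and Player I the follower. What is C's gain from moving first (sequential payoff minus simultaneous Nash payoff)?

Work backward from Player I's decision.
- W: Player I compares 0, 3, 9 and picks B; C would get 8.
- X: Player I compares 9, 1, 7 and picks T; C would get 5.
- Y: Player I compares 9, 4, 5 and picks T; C would get 6.
- Z: Player I compares 0, 1, 3 and picks B; C would get 7.
C's induced payoffs are 8, 5, 6, 7, so C commits to W. Subgame-perfect outcome: (B, W) with payoffs (9, 8).
For the simultaneous game, intersect best replies.
Player I's best replies: W→B; X→T; Y→T; Z→B.
C's best replies: T→Y; M→Z; B→X.
Only (T, Y) has each player best-responding; Nash payoffs (9, 6).
C's commitment gain: 8 − 6 = 2.

2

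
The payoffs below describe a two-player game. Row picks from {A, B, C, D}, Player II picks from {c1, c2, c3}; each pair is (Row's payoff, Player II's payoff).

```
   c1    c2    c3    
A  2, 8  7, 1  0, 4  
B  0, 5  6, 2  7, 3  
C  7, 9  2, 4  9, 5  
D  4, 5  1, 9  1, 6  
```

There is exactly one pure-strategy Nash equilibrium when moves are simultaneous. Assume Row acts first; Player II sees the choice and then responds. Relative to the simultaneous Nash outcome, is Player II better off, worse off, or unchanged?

unchanged

Work backward from Player II's decision.
- A: BR = c1, leader payoff 2.
- B: BR = c1, leader payoff 0.
- C: BR = c1, leader payoff 7.
- D: BR = c2, leader payoff 1.
Maximizing over 2, 0, 7, 1, Row chooses C. Subgame-perfect outcome: (C, c1) with payoffs (7, 9).
For the simultaneous game, intersect best replies.
Row's best replies: c1→C; c2→A; c3→C.
Player II's best replies: A→c1; B→c1; C→c1; D→c2.
Only (C, c1) has each player best-responding; Nash payoffs (7, 9).
Player II earns 9 sequentially versus 9 at the Nash outcome: unchanged.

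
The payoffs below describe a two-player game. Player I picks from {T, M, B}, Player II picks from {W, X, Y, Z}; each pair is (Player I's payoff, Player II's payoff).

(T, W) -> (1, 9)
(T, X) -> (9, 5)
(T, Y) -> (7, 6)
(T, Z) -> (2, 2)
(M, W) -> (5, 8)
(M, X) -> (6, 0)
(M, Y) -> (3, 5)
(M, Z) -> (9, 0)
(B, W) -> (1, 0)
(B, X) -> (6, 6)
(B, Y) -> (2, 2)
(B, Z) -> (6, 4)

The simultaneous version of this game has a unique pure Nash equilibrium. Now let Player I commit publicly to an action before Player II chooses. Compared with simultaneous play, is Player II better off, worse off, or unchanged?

Work backward from Player II's decision.
- T → Player II plays W (best of 9, 5, 6, 2); Player I gets 1.
- M → Player II plays W (best of 8, 0, 5, 0); Player I gets 5.
- B → Player II plays X (best of 0, 6, 2, 4); Player I gets 6.
Among 1, 5, 6, the best is 6 at B. Subgame-perfect outcome: (B, X) with payoffs (6, 6).
Now find the simultaneous Nash equilibrium.
Player I's best replies: W→M; X→T; Y→T; Z→M.
Player II's best replies: T→W; M→W; B→X.
Only (M, W) has each player best-responding; Nash payoffs (5, 8).
Player II earns 6 sequentially versus 8 at the Nash outcome: worse off.

worse off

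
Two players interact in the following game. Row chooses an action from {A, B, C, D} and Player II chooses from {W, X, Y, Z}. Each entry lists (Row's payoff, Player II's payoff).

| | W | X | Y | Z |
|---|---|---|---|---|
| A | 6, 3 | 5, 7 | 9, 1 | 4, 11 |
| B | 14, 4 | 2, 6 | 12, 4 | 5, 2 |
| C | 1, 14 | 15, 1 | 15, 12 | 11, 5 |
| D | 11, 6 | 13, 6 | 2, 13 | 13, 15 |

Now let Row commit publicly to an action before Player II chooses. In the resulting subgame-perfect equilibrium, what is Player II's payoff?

Work backward from Player II's decision.
- A → Player II plays Z (best of 3, 7, 1, 11); Row gets 4.
- B → Player II plays X (best of 4, 6, 4, 2); Row gets 2.
- C → Player II plays W (best of 14, 1, 12, 5); Row gets 1.
- D → Player II plays Z (best of 6, 6, 13, 15); Row gets 13.
Row's induced payoffs are 4, 2, 1, 13, so Row commits to D. Subgame-perfect outcome: (D, Z) with payoffs (13, 15).

15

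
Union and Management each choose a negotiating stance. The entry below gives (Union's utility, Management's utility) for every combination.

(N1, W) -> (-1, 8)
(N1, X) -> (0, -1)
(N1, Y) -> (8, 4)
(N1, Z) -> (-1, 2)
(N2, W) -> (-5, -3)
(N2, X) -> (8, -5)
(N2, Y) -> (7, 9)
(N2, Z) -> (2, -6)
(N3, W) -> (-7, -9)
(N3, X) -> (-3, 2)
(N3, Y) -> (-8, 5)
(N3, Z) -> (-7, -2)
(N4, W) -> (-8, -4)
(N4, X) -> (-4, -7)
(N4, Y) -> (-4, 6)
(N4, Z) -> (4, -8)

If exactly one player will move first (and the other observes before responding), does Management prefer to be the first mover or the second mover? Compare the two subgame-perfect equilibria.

second

If Union leads: Management's best replies are N1→W, N2→Y, N3→Y, N4→Y; Union's induced payoffs -1, 7, -8, -4; outcome (N2, Y), payoffs (7, 9).
If Management leads: Union's best replies are W→N1, X→N2, Y→N1, Z→N4; Management's induced payoffs 8, -5, 4, -8; outcome (N1, W), payoffs (-1, 8).
Management gets 8 moving first and 9 moving second, so Management prefers to move second.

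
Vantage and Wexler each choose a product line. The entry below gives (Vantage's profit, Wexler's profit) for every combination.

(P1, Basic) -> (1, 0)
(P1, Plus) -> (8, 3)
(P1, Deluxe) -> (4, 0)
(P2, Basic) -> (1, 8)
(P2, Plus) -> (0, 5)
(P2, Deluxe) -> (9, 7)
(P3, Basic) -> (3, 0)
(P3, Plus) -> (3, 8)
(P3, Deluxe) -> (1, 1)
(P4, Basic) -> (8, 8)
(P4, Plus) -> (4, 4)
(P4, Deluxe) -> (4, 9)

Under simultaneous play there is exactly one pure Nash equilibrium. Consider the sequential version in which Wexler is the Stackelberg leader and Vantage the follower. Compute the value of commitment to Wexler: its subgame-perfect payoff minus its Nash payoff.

Backward induction with Wexler moving first.
- Basic → Vantage plays P4 (best of 1, 1, 3, 8); Wexler gets 8.
- Plus → Vantage plays P1 (best of 8, 0, 3, 4); Wexler gets 3.
- Deluxe → Vantage plays P2 (best of 4, 9, 1, 4); Wexler gets 7.
Maximizing over 8, 3, 7, Wexler chooses Basic. Subgame-perfect outcome: (P4, Basic) with payoffs (8, 8).
For the simultaneous game, intersect best replies.
Vantage's best replies: Basic→P4; Plus→P1; Deluxe→P2.
Wexler's best replies: P1→Plus; P2→Basic; P3→Plus; P4→Deluxe.
The unique mutual best reply is (P1, Plus), giving (8, 3).
Wexler's commitment gain: 8 − 3 = 5.

5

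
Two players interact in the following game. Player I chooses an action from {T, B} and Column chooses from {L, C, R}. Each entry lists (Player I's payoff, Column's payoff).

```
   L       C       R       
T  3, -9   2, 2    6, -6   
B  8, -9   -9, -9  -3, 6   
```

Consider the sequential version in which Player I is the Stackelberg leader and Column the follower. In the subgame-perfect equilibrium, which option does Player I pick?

T

Work backward from Column's decision.
- T: Column compares -9, 2, -6 and picks C; Player I would get 2.
- B: Column compares -9, -9, 6 and picks R; Player I would get -3.
Player I's induced payoffs are 2, -3, so Player I commits to T. Subgame-perfect outcome: (T, C) with payoffs (2, 2).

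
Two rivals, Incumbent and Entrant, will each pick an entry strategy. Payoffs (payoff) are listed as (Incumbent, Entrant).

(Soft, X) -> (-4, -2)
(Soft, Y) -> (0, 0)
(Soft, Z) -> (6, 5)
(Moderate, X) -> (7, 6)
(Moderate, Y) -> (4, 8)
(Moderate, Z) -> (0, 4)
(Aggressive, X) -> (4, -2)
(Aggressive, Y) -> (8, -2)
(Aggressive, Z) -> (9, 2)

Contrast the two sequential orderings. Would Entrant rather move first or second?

first

If Incumbent leads: Entrant's best replies are Soft→Z, Moderate→Y, Aggressive→Z; Incumbent's induced payoffs 6, 4, 9; outcome (Aggressive, Z), payoffs (9, 2).
If Entrant leads: Incumbent's best replies are X→Moderate, Y→Aggressive, Z→Aggressive; Entrant's induced payoffs 6, -2, 2; outcome (Moderate, X), payoffs (7, 6).
Entrant gets 6 moving first and 2 moving second, so Entrant prefers to move first.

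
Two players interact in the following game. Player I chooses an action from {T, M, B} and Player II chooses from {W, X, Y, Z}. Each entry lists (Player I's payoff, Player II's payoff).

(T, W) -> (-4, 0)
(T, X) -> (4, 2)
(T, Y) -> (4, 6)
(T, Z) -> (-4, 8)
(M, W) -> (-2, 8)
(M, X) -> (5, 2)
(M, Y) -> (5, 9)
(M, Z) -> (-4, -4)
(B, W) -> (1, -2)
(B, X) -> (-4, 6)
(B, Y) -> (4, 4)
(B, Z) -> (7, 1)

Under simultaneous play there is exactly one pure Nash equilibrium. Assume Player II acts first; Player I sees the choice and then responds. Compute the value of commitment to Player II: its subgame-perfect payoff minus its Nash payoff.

Backward induction with Player II moving first.
- W → Player I plays B (best of -4, -2, 1); Player II gets -2.
- X → Player I plays M (best of 4, 5, -4); Player II gets 2.
- Y → Player I plays M (best of 4, 5, 4); Player II gets 9.
- Z → Player I plays B (best of -4, -4, 7); Player II gets 1.
Player II's induced payoffs are -2, 2, 9, 1, so Player II commits to Y. Subgame-perfect outcome: (M, Y) with payoffs (5, 9).
Now find the simultaneous Nash equilibrium.
Player I's best replies: W→B; X→M; Y→M; Z→B.
Player II's best replies: T→Z; M→Y; B→X.
Only (M, Y) has each player best-responding; Nash payoffs (5, 9).
Player II's commitment gain: 9 − 9 = 0.

0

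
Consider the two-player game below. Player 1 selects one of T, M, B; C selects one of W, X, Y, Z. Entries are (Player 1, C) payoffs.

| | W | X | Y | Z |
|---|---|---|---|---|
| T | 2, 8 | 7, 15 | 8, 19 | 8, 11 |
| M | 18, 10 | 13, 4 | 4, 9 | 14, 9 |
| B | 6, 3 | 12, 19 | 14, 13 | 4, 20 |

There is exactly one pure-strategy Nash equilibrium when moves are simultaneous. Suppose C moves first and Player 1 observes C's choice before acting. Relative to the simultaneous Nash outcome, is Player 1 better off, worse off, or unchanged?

worse off

Solve by backward induction (C leads).
- W: Player 1 compares 2, 18, 6 and picks M; C would get 10.
- X: Player 1 compares 7, 13, 12 and picks M; C would get 4.
- Y: Player 1 compares 8, 4, 14 and picks B; C would get 13.
- Z: Player 1 compares 8, 14, 4 and picks M; C would get 9.
Maximizing over 10, 4, 13, 9, C chooses Y. Subgame-perfect outcome: (B, Y) with payoffs (14, 13).
Now find the simultaneous Nash equilibrium.
Player 1's best replies: W→M; X→M; Y→B; Z→M.
C's best replies: T→Y; M→W; B→Z.
Only (M, W) has each player best-responding; Nash payoffs (18, 10).
Player 1 earns 14 sequentially versus 18 at the Nash outcome: worse off.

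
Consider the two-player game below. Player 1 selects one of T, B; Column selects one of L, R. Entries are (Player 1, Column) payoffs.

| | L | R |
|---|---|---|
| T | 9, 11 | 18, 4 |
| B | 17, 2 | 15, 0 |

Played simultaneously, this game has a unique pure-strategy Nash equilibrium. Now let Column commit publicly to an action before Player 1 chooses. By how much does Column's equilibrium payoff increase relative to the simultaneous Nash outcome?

2

Backward induction with Column moving first.
- L → Player 1 plays B (best of 9, 17); Column gets 2.
- R → Player 1 plays T (best of 18, 15); Column gets 4.
Column's induced payoffs are 2, 4, so Column commits to R. Subgame-perfect outcome: (T, R) with payoffs (18, 4).
Now find the simultaneous Nash equilibrium.
Player 1's best replies: L→B; R→T.
Column's best replies: T→L; B→L.
The unique mutual best reply is (B, L), giving (17, 2).
Column's commitment gain: 4 − 2 = 2.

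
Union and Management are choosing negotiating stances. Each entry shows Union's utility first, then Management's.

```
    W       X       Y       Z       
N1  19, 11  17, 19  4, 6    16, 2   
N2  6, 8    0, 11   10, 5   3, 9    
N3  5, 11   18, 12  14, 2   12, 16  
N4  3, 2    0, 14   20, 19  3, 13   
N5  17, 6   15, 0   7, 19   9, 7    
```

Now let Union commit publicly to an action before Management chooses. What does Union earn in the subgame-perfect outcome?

Backward induction with Union moving first.
- N1: BR = X, leader payoff 17.
- N2: BR = X, leader payoff 0.
- N3: BR = Z, leader payoff 12.
- N4: BR = Y, leader payoff 20.
- N5: BR = Y, leader payoff 7.
Among 17, 0, 12, 20, 7, the best is 20 at N4. Subgame-perfect outcome: (N4, Y) with payoffs (20, 19).

20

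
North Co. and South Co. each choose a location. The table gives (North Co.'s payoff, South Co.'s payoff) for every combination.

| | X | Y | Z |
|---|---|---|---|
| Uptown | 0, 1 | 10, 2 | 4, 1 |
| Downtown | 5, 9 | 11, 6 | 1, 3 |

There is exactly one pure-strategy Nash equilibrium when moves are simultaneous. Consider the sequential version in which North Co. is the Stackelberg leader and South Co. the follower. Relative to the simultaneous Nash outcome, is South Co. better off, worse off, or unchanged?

worse off

South Co. best-responds to each possible North Co. move:
- Uptown: South Co. compares 1, 2, 1 and picks Y; North Co. would get 10.
- Downtown: South Co. compares 9, 6, 3 and picks X; North Co. would get 5.
Among 10, 5, the best is 10 at Uptown. Subgame-perfect outcome: (Uptown, Y) with payoffs (10, 2).
Now find the simultaneous Nash equilibrium.
North Co.'s best replies: X→Downtown; Y→Downtown; Z→Uptown.
South Co.'s best replies: Uptown→Y; Downtown→X.
The unique mutual best reply is (Downtown, X), giving (5, 9).
South Co. earns 2 sequentially versus 9 at the Nash outcome: worse off.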